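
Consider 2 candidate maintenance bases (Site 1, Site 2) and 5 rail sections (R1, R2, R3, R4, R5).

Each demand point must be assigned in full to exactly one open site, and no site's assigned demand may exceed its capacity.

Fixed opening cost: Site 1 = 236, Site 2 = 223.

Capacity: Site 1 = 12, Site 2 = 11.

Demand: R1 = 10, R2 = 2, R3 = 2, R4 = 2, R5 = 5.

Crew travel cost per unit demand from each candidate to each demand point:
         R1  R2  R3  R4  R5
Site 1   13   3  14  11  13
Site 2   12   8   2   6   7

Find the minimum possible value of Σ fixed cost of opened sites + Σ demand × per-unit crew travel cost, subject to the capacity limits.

Open {Site 1, Site 2}; cheapest assignment that respects the capacities:
  Site 1 (cap 12, load 12): R1, R2 — cost 10×13 + 2×3 = 136
  Site 2 (cap 11, load 9): R3, R4, R5 — cost 2×2 + 2×6 + 5×7 = 51
  Shipping 187, fixed 459 → total 646.
  Any other capacity-feasible assignment to {Site 1, Site 2} ships for at least 187.
Total demand is 21 and no other set of sites has combined capacity ≥ 21, so {Site 1, Site 2} is the only feasible choice of open sites. Minimum: 646.

646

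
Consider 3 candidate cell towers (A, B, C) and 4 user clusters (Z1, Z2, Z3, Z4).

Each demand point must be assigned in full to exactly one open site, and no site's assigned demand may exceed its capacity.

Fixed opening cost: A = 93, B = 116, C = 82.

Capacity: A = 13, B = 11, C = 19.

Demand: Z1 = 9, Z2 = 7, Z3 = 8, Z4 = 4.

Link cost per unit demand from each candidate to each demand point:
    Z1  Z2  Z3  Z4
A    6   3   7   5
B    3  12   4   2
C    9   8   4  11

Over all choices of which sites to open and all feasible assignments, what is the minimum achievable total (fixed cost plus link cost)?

329

Open {A, C}; cheapest assignment that respects the capacities:
  A (cap 13, load 11): Z2, Z4 — cost 7×3 + 4×5 = 41
  C (cap 19, load 17): Z1, Z3 — cost 9×9 + 8×4 = 113
  Shipping 154, fixed 175 → total 329.
  Any other capacity-feasible assignment to {A, C} ships for at least 154.
Compare {B, C}: its best feasible assignment gives total 357.
Compare {A, B, C}: its best feasible assignment gives total 391.
Every other set of open sites that can feasibly serve all demand totals ≥ 357 even under its best assignment. Minimum: 329.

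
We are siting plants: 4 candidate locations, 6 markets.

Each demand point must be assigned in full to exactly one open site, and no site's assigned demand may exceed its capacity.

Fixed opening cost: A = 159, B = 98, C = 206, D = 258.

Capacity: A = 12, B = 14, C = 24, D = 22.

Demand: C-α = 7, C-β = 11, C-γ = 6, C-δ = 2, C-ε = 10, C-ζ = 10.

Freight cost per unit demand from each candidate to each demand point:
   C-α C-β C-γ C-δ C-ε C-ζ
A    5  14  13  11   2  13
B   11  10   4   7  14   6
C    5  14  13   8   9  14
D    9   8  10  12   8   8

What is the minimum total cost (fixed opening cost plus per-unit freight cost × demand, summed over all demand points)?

824

Open {A, B, C}; cheapest assignment that respects the capacities:
  A (cap 12, load 10): C-ε — cost 10×2 = 20
  B (cap 14, load 12): C-δ, C-ζ — cost 2×7 + 10×6 = 74
  C (cap 24, load 24): C-α, C-β, C-γ — cost 7×5 + 11×14 + 6×13 = 267
  Shipping 361, fixed 463 → total 824.
  Any other capacity-feasible assignment to {A, B, C} ships for at least 361.
Compare {A, B, D}: its best feasible assignment gives total 826.
Compare {B, C, D}: its best feasible assignment gives total 893.
Every other set of open sites that can feasibly serve all demand totals ≥ 826 even under its best assignment. Minimum: 824.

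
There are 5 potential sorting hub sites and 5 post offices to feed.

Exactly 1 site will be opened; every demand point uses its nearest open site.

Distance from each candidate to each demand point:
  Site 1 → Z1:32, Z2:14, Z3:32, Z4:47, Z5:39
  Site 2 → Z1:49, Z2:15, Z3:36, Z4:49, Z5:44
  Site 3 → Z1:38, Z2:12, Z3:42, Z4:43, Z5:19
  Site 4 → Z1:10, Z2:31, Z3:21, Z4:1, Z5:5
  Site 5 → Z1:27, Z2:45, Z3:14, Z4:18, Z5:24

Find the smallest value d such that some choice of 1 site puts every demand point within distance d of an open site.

31

Open {Site 4}.
  Farthest demand point is Z2 at distance 31 (to Site 4); all others are ≤ 31.
With {Site 3} the worst case is 43.
With {Site 5} the worst case is 45.
No size-1 selection achieves below 31.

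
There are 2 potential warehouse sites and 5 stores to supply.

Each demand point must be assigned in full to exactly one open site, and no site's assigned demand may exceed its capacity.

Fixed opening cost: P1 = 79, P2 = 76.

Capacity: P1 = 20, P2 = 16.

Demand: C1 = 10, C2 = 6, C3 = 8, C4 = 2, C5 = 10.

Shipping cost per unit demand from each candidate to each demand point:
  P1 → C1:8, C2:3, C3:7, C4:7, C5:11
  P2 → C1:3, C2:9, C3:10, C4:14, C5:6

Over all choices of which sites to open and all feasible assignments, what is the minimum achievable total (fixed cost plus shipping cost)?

419

Open {P1, P2}; cheapest assignment that respects the capacities:
  P1 (cap 20, load 20): C3, C4, C5 — cost 8×7 + 2×7 + 10×11 = 180
  P2 (cap 16, load 16): C1, C2 — cost 10×3 + 6×9 = 84
  Shipping 264, fixed 155 → total 419.
  Any other capacity-feasible assignment to {P1, P2} ships for at least 264.
Total demand is 36 and no other set of sites has combined capacity ≥ 36, so {P1, P2} is the only feasible choice of open sites. Minimum: 419.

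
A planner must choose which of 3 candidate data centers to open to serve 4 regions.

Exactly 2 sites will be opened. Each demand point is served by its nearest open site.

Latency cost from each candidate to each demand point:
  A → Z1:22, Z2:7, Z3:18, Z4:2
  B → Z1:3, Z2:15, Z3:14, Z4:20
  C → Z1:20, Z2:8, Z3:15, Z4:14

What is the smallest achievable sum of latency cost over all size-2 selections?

Open {A, B}.
  Z1→B 3, Z2→A 7, Z3→B 14, Z4→A 2  ⇒ total 26.
Compare {B, C}: total 39.
Compare {A, C}: total 44.

26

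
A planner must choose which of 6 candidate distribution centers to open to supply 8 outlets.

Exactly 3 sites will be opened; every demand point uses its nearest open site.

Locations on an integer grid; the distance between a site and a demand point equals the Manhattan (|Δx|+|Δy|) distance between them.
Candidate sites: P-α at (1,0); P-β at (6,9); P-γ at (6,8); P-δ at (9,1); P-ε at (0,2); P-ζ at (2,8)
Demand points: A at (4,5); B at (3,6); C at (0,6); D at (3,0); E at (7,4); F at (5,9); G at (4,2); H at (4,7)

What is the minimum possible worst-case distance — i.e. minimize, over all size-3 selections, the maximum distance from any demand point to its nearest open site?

5

Open {P-α, P-γ, P-ε}.
  Farthest demand point is A at distance 5 (to P-γ); all others are ≤ 5.
With {P-α, P-γ, P-ζ} the worst case is 5.
With {P-α, P-δ, P-ζ} the worst case is 5.
No size-3 selection achieves below 5.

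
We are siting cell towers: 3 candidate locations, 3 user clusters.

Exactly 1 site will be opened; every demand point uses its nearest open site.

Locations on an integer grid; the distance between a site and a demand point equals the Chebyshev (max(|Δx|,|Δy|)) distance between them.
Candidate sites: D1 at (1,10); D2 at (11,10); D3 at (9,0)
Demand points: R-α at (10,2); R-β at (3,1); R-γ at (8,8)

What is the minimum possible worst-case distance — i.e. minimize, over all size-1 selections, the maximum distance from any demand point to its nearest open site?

Open {D3}.
  Farthest demand point is R-γ at distance 8 (to D3); all others are ≤ 8.
With {D1} the worst case is 9.
With {D2} the worst case is 9.
No size-1 selection achieves below 8.

8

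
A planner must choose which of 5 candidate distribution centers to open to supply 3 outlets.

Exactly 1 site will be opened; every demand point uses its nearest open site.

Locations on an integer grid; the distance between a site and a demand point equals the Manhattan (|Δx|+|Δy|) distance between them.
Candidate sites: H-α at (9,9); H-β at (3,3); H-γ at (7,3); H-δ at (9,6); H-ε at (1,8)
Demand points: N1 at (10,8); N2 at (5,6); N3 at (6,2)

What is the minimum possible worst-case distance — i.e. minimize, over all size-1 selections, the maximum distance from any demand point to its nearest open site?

Open {H-δ}.
  Farthest demand point is N3 at distance 7 (to H-δ); all others are ≤ 7.
With {H-γ} the worst case is 8.
With {H-α} the worst case is 10.
No size-1 selection achieves below 7.

7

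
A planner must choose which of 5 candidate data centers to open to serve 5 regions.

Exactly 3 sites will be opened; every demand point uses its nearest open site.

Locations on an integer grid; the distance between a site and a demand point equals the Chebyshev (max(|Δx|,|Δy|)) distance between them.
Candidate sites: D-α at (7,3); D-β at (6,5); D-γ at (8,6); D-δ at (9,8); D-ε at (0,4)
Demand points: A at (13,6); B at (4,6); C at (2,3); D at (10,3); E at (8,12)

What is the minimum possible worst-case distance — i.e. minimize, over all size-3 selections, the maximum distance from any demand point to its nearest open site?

Open {D-α, D-β, D-δ}.
  Farthest demand point is A at distance 4 (to D-δ); all others are ≤ 4.
With {D-α, D-δ, D-ε} the worst case is 4.
With {D-β, D-γ, D-δ} the worst case is 4.
No size-3 selection achieves below 4.

4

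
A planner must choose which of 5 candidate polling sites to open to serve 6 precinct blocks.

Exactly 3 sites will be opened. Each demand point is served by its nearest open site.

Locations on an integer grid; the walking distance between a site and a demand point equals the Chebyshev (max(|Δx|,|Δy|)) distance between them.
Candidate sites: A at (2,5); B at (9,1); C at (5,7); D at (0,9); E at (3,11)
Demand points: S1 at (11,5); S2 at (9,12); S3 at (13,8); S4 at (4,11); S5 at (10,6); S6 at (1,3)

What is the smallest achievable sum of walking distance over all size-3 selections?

Open {A, B, E}.
  S1→B 4, S2→E 6, S3→B 7, S4→E 1, S5→B 5, S6→A 2  ⇒ total 25.
Compare {B, C, E}: total 26.
Compare {A, B, C}: total 27.
No size-3 selection does better; minimum is 25.

25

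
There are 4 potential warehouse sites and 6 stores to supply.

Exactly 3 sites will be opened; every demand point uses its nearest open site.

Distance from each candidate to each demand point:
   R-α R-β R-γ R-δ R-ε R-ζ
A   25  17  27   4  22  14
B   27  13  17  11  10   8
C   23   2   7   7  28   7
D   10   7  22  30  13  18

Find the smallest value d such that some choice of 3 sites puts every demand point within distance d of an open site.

Open {B, C, D}.
  Farthest demand point is R-α at distance 10 (to D); all others are ≤ 10.
With {A, C, D} the worst case is 13.
With {A, B, D} the worst case is 17.
No size-3 selection achieves below 10.

10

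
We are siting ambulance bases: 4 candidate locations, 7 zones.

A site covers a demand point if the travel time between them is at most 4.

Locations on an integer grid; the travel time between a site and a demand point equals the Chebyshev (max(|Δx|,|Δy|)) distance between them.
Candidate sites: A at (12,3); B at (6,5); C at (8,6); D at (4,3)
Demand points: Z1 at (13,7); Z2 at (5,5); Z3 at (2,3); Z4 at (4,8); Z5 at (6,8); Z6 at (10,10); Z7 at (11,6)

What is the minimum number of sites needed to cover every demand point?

3

Coverage sets (demand points within 4 of each site):
  A: {Z1, Z7}
  B: {Z2, Z3, Z4, Z5}
  C: {Z2, Z4, Z5, Z6, Z7}
  D: {Z2, Z3}
No 2 sites suffice: every size-2 union leaves at least one demand point uncovered.
But {A, B, C} covers everything, so the minimum is 3.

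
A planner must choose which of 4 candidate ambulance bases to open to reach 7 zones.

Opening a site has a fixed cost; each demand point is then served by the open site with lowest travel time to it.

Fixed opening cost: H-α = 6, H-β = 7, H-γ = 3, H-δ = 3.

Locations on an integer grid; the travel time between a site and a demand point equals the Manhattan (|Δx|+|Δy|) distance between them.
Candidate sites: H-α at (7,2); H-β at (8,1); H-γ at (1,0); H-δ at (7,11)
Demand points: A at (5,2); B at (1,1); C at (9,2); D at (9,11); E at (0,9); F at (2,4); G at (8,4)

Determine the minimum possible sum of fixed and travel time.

Open {H-α, H-γ, H-δ}: assign each demand point to its cheapest open site.
  A→H-α 2, B→H-γ 1, C→H-α 2, D→H-δ 2, E→H-δ 9, F→H-γ 5, G→H-α 3
  travel time 24, fixed 12 → total 36.
Compare {H-β, H-γ, H-δ}: travel time 26 + fixed 13 = 39.
Compare {H-α, H-δ}: travel time 32 + fixed 9 = 41.
Compare {H-α, H-γ}: travel time 34 + fixed 9 = 43.
All other subsets cost ≥ 39. Minimum total cost: 36.

36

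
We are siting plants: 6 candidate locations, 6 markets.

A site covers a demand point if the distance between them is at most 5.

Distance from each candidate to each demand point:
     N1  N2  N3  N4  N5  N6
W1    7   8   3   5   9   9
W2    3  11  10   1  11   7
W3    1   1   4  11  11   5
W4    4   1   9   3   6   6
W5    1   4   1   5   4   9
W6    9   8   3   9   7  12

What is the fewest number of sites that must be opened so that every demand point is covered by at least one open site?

2

Coverage sets (demand points within 5 of each site):
  W1: {N3, N4}
  W2: {N1, N4}
  W3: {N1, N2, N3, N6}
  W4: {N1, N2, N4}
  W5: {N1, N2, N3, N4, N5}
  W6: {N3}
No single site covers all 6 demand points.
But {W3, W5} covers everything, so the minimum is 2.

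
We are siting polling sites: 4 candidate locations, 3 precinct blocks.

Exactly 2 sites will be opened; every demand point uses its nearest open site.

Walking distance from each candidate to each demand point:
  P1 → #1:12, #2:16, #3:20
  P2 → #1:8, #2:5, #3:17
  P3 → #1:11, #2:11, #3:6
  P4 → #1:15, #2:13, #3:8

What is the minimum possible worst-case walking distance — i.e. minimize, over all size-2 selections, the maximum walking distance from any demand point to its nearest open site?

8

Open {P2, P3}.
  Farthest demand point is #1 at walking distance 8 (to P2); all others are ≤ 8.
With {P2, P4} the worst case is 8.
With {P1, P3} the worst case is 11.
No size-2 selection achieves below 8.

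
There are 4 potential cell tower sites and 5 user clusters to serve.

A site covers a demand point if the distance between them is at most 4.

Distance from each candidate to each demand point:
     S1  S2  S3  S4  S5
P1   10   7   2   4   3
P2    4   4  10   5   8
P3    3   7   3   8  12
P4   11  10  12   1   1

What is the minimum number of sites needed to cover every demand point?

2

Coverage sets (demand points within 4 of each site):
  P1: {S3, S4, S5}
  P2: {S1, S2}
  P3: {S1, S3}
  P4: {S4, S5}
No single site covers all 5 demand points.
But {P1, P2} covers everything, so the minimum is 2.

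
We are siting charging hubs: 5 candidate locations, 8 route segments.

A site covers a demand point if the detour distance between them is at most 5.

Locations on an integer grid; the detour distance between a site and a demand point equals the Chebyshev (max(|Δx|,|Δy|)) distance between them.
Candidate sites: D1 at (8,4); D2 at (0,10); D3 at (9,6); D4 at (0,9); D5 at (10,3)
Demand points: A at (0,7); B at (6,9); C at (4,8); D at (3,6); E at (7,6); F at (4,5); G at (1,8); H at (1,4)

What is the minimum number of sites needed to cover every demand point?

2

Coverage sets (demand points within 5 of each site):
  D1: {B, C, D, E, F}
  D2: {A, C, D, F, G}
  D3: {B, C, E, F}
  D4: {A, C, D, F, G, H}
  D5: {E}
No single site covers all 8 demand points.
But {D1, D4} covers everything, so the minimum is 2.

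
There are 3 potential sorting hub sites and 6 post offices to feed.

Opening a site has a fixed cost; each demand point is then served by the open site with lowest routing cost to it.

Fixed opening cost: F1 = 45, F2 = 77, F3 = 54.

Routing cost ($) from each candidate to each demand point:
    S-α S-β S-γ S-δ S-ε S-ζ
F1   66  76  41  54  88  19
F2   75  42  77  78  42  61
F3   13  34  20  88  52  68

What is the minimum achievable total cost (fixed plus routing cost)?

291

Open {F1, F3}: assign each demand point to its cheapest open site.
  S-α→F3 13, S-β→F3 34, S-γ→F3 20, S-δ→F1 54, S-ε→F3 52, S-ζ→F1 19
  routing cost 192, fixed 99 → total 291.
Compare {F3}: routing cost 275 + fixed 54 = 329.
Compare {F1, F2, F3}: routing cost 182 + fixed 176 = 358.
Compare {F2, F3}: routing cost 248 + fixed 131 = 379.
All other subsets cost ≥ 329. Minimum total cost: 291.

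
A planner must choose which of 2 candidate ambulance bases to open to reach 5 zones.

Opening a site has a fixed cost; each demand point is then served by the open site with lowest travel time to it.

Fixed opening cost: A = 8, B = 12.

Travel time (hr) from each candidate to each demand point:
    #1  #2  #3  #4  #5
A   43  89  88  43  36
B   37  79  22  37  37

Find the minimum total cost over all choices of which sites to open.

224

Open {B}: assign each demand point to its cheapest open site.
  #1→B 37, #2→B 79, #3→B 22, #4→B 37, #5→B 37
  travel time 212, fixed 12 → total 224.
Compare {A, B}: travel time 211 + fixed 20 = 231.
Compare {A}: travel time 299 + fixed 8 = 307.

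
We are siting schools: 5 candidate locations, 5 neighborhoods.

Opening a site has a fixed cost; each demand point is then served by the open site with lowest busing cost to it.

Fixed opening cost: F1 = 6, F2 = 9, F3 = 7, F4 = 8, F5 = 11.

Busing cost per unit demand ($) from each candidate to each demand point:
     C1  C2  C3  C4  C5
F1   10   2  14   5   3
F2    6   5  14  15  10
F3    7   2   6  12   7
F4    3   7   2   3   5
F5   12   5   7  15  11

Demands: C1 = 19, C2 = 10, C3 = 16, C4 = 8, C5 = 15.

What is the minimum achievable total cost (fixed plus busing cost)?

Open {F1, F4}: assign each demand point to its cheapest open site.
  C1→F4 19×3=57, C2→F1 10×2=20, C3→F4 16×2=32, C4→F4 8×3=24, C5→F1 15×3=45
  busing cost 178, fixed 14 → total 192.
Compare {F1, F3, F4}: busing cost 178 + fixed 21 = 199.
Compare {F1, F2, F4}: busing cost 178 + fixed 23 = 201.
Compare {F1, F4, F5}: busing cost 178 + fixed 25 = 203.
All other subsets cost ≥ 199. Minimum total cost: 192.

192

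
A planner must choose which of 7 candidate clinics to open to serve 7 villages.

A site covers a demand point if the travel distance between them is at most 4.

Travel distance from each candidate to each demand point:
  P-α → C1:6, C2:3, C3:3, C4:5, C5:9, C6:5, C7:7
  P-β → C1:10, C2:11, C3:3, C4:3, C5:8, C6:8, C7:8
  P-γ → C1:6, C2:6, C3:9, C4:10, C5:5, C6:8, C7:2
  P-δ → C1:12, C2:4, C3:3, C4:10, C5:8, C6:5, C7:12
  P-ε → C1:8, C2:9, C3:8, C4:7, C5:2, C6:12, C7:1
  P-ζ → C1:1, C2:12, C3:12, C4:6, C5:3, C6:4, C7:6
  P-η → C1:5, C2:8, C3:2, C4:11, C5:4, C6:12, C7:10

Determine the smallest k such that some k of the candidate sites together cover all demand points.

Coverage sets (demand points within 4 of each site):
  P-α: {C2, C3}
  P-β: {C3, C4}
  P-γ: {C7}
  P-δ: {C2, C3}
  P-ε: {C5, C7}
  P-ζ: {C1, C5, C6}
  P-η: {C3, C5}
No 3 sites suffice: every size-3 union leaves at least one demand point uncovered.
But {P-α, P-β, P-γ, P-ζ} covers everything, so the minimum is 4.

4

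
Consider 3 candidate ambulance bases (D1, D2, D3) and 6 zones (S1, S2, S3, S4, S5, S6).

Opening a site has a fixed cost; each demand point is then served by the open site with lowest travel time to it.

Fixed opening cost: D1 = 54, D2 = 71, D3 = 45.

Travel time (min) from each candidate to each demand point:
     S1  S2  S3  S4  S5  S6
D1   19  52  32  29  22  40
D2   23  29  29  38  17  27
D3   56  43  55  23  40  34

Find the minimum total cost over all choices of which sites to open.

234

Open {D2}: assign each demand point to its cheapest open site.
  S1→D2 23, S2→D2 29, S3→D2 29, S4→D2 38, S5→D2 17, S6→D2 27
  travel time 163, fixed 71 → total 234.
Compare {D1}: travel time 194 + fixed 54 = 248.
Compare {D2, D3}: travel time 148 + fixed 116 = 264.
Compare {D1, D3}: travel time 173 + fixed 99 = 272.
All other subsets cost ≥ 248. Minimum total cost: 234.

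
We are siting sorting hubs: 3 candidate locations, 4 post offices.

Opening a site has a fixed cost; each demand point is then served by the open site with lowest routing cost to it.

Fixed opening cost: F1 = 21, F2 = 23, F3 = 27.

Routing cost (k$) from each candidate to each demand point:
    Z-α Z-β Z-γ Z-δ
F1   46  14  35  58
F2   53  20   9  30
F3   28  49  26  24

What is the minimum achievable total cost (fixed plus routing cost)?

Open {F2, F3}: assign each demand point to its cheapest open site.
  Z-α→F3 28, Z-β→F2 20, Z-γ→F2 9, Z-δ→F3 24
  routing cost 81, fixed 50 → total 131.
Compare {F2}: routing cost 112 + fixed 23 = 135.
Compare {F1, F3}: routing cost 92 + fixed 48 = 140.
Compare {F1, F2}: routing cost 99 + fixed 44 = 143.
All other subsets cost ≥ 135. Minimum total cost: 131.

131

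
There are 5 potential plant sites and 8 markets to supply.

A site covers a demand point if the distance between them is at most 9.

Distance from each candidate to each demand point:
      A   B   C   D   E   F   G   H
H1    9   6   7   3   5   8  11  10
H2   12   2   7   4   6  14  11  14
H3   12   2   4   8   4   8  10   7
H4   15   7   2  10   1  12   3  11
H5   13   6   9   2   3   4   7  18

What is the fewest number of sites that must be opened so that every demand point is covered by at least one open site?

Coverage sets (demand points within 9 of each site):
  H1: {A, B, C, D, E, F}
  H2: {B, C, D, E}
  H3: {B, C, D, E, F, H}
  H4: {B, C, E, G}
  H5: {B, C, D, E, F, G}
No 2 sites suffice: every size-2 union leaves at least one demand point uncovered.
But {H1, H3, H4} covers everything, so the minimum is 3.

3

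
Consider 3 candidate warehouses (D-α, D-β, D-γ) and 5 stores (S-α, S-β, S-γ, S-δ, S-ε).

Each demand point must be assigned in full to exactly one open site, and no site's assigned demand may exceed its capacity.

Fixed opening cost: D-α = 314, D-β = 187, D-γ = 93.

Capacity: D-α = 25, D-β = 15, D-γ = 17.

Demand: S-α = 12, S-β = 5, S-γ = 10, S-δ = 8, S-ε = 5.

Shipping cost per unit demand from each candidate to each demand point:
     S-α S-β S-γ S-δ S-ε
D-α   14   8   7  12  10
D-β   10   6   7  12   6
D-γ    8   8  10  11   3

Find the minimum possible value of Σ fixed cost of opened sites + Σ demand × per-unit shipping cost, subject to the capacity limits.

724

Open {D-α, D-γ}; cheapest assignment that respects the capacities:
  D-α (cap 25, load 23): S-β, S-γ, S-δ — cost 5×8 + 10×7 + 8×12 = 206
  D-γ (cap 17, load 17): S-α, S-ε — cost 12×8 + 5×3 = 111
  Shipping 317, fixed 407 → total 724.
  Any other capacity-feasible assignment to {D-α, D-γ} ships for at least 317.
Compare {D-α, D-β, D-γ}: its best feasible assignment gives total 901.
Compare {D-α, D-β}: its best feasible assignment gives total 905.
Every other set of open sites that can feasibly serve all demand totals ≥ 901 even under its best assignment. Minimum: 724.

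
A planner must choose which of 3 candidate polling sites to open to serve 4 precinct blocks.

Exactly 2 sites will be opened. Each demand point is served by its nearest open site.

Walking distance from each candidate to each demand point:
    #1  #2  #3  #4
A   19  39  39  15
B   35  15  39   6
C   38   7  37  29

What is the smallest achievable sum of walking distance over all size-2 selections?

78

Open {A, C}.
  #1→A 19, #2→C 7, #3→C 37, #4→A 15  ⇒ total 78.
Compare {A, B}: total 79.
Compare {B, C}: total 85.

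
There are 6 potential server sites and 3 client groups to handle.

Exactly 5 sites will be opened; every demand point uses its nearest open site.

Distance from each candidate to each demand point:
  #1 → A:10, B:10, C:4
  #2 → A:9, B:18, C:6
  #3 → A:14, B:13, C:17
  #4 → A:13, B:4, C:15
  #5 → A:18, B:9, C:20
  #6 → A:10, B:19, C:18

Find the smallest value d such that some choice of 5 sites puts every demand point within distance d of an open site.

Open {#1, #2, #3, #4, #5}.
  Farthest demand point is A at distance 9 (to #2); all others are ≤ 9.
With {#1, #2, #3, #4, #6} the worst case is 9.
With {#1, #2, #3, #5, #6} the worst case is 9.
No size-5 selection achieves below 9.

9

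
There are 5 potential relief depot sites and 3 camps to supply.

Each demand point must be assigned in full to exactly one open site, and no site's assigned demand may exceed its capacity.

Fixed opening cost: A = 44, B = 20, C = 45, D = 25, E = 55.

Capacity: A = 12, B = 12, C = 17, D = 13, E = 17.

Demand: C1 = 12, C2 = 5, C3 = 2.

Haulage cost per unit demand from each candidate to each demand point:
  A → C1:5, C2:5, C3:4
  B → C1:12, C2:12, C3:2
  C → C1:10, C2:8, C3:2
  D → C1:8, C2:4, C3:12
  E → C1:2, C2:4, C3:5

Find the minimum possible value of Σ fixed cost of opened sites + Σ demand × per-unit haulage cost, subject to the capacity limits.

Open {B, E}; cheapest assignment that respects the capacities:
  B (cap 12, load 2): C3 — cost 2×2 = 4
  E (cap 17, load 17): C1, C2 — cost 12×2 + 5×4 = 44
  Shipping 48, fixed 75 → total 123.
  Any other capacity-feasible assignment to {B, E} ships for at least 48.
Compare {D, E}: its best feasible assignment gives total 134.
Compare {C, E}: its best feasible assignment gives total 148.
Every other set of open sites that can feasibly serve all demand totals ≥ 134 even under its best assignment. Minimum: 123.

123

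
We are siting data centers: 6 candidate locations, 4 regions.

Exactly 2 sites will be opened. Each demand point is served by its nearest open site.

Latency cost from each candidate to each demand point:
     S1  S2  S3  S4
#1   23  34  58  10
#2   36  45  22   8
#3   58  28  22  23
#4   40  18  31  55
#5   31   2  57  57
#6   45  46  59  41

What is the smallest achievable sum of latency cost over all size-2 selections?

Open {#2, #5}.
  S1→#5 31, S2→#5 2, S3→#2 22, S4→#2 8  ⇒ total 63.
Compare {#3, #5}: total 78.
Compare {#1, #4}: total 82.
No size-2 selection does better; minimum is 63.

63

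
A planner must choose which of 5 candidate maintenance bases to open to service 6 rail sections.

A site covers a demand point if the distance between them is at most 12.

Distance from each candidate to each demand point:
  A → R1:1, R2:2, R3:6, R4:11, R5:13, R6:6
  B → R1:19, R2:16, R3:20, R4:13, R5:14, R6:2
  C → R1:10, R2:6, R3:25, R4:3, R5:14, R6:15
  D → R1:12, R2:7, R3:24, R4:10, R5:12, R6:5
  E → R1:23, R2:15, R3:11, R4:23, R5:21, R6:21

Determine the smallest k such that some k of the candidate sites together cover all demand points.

2

Coverage sets (demand points within 12 of each site):
  A: {R1, R2, R3, R4, R6}
  B: {R6}
  C: {R1, R2, R4}
  D: {R1, R2, R4, R5, R6}
  E: {R3}
No single site covers all 6 demand points.
But {A, D} covers everything, so the minimum is 2.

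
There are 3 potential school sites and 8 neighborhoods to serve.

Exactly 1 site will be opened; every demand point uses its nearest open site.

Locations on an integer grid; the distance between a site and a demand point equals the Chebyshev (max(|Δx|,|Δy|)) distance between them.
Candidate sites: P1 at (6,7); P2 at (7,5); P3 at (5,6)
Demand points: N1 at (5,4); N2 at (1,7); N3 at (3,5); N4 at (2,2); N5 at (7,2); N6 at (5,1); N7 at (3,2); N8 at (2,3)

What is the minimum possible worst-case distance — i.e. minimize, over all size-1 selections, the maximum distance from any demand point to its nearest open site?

Open {P3}.
  Farthest demand point is N6 at distance 5 (to P3); all others are ≤ 5.
With {P1} the worst case is 6.
With {P2} the worst case is 6.
No size-1 selection achieves below 5.

5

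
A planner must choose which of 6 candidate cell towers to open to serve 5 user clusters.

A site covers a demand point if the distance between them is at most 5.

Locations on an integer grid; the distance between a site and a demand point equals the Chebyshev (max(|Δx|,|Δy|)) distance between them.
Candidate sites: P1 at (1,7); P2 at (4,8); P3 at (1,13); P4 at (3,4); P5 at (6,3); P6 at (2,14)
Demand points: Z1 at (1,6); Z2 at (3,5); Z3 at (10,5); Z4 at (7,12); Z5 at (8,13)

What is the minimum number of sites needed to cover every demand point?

Coverage sets (demand points within 5 of each site):
  P1: {Z1, Z2}
  P2: {Z1, Z2, Z4, Z5}
  P3: {}
  P4: {Z1, Z2}
  P5: {Z1, Z2, Z3}
  P6: {Z4}
No single site covers all 5 demand points.
But {P2, P5} covers everything, so the minimum is 2.

2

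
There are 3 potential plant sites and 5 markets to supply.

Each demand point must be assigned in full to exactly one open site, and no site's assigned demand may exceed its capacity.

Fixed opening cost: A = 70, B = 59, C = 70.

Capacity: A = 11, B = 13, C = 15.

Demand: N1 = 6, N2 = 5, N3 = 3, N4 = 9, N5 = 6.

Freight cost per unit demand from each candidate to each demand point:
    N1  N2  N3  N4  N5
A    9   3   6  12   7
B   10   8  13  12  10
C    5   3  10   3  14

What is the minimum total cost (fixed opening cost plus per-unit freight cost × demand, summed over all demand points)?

349

Open {A, B, C}; cheapest assignment that respects the capacities:
  A (cap 11, load 8): N2, N3 — cost 5×3 + 3×6 = 33
  B (cap 13, load 6): N5 — cost 6×10 = 60
  C (cap 15, load 15): N1, N4 — cost 6×5 + 9×3 = 57
  Shipping 150, fixed 199 → total 349.
  Any other capacity-feasible assignment to {A, B, C} ships for at least 150.
Total demand is 29 and no other set of sites has combined capacity ≥ 29, so {A, B, C} is the only feasible choice of open sites. Minimum: 349.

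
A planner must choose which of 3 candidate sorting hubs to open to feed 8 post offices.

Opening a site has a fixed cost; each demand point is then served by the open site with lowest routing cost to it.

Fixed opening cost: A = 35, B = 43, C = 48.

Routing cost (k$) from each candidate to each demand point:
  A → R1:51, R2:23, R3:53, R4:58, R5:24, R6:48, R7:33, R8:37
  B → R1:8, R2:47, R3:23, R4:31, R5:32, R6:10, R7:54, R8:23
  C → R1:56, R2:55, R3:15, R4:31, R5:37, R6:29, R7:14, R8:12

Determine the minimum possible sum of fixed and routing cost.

Open {A, B}: assign each demand point to its cheapest open site.
  R1→B 8, R2→A 23, R3→B 23, R4→B 31, R5→A 24, R6→B 10, R7→A 33, R8→B 23
  routing cost 175, fixed 78 → total 253.
Compare {B, C}: routing cost 169 + fixed 91 = 260.
Compare {A, B, C}: routing cost 137 + fixed 126 = 263.
Compare {B}: routing cost 228 + fixed 43 = 271.
All other subsets cost ≥ 260. Minimum total cost: 253.

253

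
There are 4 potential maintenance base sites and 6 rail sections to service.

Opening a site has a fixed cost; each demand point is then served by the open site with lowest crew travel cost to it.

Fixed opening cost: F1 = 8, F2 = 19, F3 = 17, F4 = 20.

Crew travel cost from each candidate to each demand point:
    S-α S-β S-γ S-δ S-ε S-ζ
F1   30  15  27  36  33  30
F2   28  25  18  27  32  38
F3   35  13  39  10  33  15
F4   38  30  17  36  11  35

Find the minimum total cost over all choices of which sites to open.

138

Open {F3, F4}: assign each demand point to its cheapest open site.
  S-α→F3 35, S-β→F3 13, S-γ→F4 17, S-δ→F3 10, S-ε→F4 11, S-ζ→F3 15
  crew travel cost 101, fixed 37 → total 138.
Compare {F1, F3, F4}: crew travel cost 96 + fixed 45 = 141.
Compare {F2, F3, F4}: crew travel cost 94 + fixed 56 = 150.
Compare {F2, F3}: crew travel cost 116 + fixed 36 = 152.
All other subsets cost ≥ 141. Minimum total cost: 138.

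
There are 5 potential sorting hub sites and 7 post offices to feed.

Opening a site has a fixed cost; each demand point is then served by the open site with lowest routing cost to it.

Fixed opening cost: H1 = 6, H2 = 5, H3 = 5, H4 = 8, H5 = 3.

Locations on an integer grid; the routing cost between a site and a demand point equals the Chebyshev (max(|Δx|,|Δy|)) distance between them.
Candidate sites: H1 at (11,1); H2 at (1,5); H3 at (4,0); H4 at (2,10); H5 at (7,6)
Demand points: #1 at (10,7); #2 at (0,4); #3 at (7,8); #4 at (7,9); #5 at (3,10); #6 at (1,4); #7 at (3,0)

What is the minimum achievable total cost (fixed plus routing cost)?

27

Open {H2, H5}: assign each demand point to its cheapest open site.
  #1→H5 3, #2→H2 1, #3→H5 2, #4→H5 3, #5→H5 4, #6→H2 1, #7→H2 5
  routing cost 19, fixed 8 → total 27.
Compare {H2, H3, H5}: routing cost 15 + fixed 13 = 28.
Compare {H3, H5}: routing cost 21 + fixed 8 = 29.
Compare {H2, H4, H5}: routing cost 16 + fixed 16 = 32.
All other subsets cost ≥ 28. Minimum total cost: 27.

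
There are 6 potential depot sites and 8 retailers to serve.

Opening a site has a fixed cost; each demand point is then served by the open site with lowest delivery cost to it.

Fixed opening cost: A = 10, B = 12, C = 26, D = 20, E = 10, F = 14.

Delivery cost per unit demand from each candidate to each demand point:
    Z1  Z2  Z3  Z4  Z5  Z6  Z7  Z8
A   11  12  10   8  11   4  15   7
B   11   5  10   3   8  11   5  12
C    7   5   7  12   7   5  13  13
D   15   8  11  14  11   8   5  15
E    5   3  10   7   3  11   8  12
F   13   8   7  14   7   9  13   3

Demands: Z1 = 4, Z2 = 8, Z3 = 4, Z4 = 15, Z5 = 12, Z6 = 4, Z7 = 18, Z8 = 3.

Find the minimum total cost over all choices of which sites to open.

314

Open {A, B, E, F}: assign each demand point to its cheapest open site.
  Z1→E 4×5=20, Z2→E 8×3=24, Z3→F 4×7=28, Z4→B 15×3=45, Z5→E 12×3=36, Z6→A 4×4=16, Z7→B 18×5=90, Z8→F 3×3=9
  delivery cost 268, fixed 46 → total 314.
Compare {A, B, E}: delivery cost 292 + fixed 32 = 324.
Compare {B, E, F}: delivery cost 288 + fixed 36 = 324.
Compare {B, C, E, F}: delivery cost 272 + fixed 62 = 334.
All other subsets cost ≥ 324. Minimum total cost: 314.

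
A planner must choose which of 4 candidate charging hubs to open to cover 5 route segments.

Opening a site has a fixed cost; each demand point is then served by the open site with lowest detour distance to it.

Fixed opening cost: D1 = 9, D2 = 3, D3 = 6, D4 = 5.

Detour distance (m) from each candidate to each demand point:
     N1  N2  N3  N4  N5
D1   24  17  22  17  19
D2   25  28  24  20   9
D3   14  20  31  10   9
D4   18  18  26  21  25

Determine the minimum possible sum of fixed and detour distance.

86

Open {D2, D3}: assign each demand point to its cheapest open site.
  N1→D3 14, N2→D3 20, N3→D2 24, N4→D3 10, N5→D2 9
  detour distance 77, fixed 9 → total 86.
Compare {D1, D3}: detour distance 72 + fixed 15 = 87.
Compare {D3, D4}: detour distance 77 + fixed 11 = 88.
Compare {D2, D3, D4}: detour distance 75 + fixed 14 = 89.
All other subsets cost ≥ 87. Minimum total cost: 86.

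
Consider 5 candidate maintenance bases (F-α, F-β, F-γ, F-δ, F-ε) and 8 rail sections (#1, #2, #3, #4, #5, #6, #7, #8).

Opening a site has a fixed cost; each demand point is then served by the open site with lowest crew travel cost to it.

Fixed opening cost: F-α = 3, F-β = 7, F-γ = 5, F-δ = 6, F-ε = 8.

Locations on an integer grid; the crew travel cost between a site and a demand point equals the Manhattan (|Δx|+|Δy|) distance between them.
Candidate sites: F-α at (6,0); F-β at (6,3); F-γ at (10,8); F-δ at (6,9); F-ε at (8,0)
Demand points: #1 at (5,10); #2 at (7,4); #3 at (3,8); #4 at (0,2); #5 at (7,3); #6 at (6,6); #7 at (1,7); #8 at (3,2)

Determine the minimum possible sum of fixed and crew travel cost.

Open {F-β, F-δ}: assign each demand point to its cheapest open site.
  #1→F-δ 2, #2→F-β 2, #3→F-δ 4, #4→F-β 7, #5→F-β 1, #6→F-β 3, #7→F-δ 7, #8→F-β 4
  crew travel cost 30, fixed 13 → total 43.
Compare {F-α, F-β, F-δ}: crew travel cost 30 + fixed 16 = 46.
Compare {F-α, F-δ}: crew travel cost 38 + fixed 9 = 47.
Compare {F-β, F-γ, F-δ}: crew travel cost 30 + fixed 18 = 48.
All other subsets cost ≥ 46. Minimum total cost: 43.

43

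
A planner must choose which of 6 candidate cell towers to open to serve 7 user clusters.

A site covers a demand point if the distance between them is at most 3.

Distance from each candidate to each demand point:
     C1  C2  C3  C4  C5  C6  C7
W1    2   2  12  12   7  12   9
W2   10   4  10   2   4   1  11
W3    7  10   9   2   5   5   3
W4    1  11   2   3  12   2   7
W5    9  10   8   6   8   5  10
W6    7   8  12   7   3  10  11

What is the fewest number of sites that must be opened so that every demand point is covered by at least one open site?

Coverage sets (demand points within 3 of each site):
  W1: {C1, C2}
  W2: {C4, C6}
  W3: {C4, C7}
  W4: {C1, C3, C4, C6}
  W5: {}
  W6: {C5}
No 3 sites suffice: every size-3 union leaves at least one demand point uncovered.
But {W1, W3, W4, W6} covers everything, so the minimum is 4.

4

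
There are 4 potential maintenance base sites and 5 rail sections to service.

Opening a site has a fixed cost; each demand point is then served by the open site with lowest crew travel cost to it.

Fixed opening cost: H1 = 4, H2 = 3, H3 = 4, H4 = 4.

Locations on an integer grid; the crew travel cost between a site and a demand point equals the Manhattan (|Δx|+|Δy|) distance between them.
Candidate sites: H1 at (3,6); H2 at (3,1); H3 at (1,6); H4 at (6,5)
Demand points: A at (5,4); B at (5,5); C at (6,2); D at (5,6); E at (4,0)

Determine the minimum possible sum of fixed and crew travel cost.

Open {H2, H4}: assign each demand point to its cheapest open site.
  A→H4 2, B→H4 1, C→H4 3, D→H4 2, E→H2 2
  crew travel cost 10, fixed 7 → total 17.
Compare {H4}: crew travel cost 15 + fixed 4 = 19.
Compare {H1, H2, H4}: crew travel cost 10 + fixed 11 = 21.
Compare {H2, H3, H4}: crew travel cost 10 + fixed 11 = 21.
All other subsets cost ≥ 19. Minimum total cost: 17.

17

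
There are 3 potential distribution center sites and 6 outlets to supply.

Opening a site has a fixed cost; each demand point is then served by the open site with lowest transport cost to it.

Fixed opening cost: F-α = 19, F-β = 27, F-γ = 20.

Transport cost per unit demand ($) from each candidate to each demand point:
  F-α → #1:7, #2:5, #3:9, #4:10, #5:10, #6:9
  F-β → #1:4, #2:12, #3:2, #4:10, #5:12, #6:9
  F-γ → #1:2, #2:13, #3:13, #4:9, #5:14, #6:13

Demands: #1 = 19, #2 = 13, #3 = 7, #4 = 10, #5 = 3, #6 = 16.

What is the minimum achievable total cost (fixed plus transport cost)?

447

Open {F-α, F-β, F-γ}: assign each demand point to its cheapest open site.
  #1→F-γ 19×2=38, #2→F-α 13×5=65, #3→F-β 7×2=14, #4→F-γ 10×9=90, #5→F-α 3×10=30, #6→F-α 16×9=144
  transport cost 381, fixed 66 → total 447.
Compare {F-α, F-γ}: transport cost 430 + fixed 39 = 469.
Compare {F-α, F-β}: transport cost 429 + fixed 46 = 475.
Compare {F-β, F-γ}: transport cost 478 + fixed 47 = 525.
All other subsets cost ≥ 469. Minimum total cost: 447.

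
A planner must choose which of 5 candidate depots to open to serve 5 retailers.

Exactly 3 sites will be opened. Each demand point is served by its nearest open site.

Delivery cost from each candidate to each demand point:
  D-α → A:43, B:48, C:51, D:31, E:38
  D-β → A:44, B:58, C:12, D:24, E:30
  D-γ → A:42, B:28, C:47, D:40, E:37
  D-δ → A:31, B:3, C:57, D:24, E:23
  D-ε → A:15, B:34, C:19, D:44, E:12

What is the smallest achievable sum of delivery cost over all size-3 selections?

Open {D-β, D-δ, D-ε}.
  A→D-ε 15, B→D-δ 3, C→D-β 12, D→D-β 24, E→D-ε 12  ⇒ total 66.
Compare {D-α, D-δ, D-ε}: total 73.
Compare {D-γ, D-δ, D-ε}: total 73.
No size-3 selection does better; minimum is 66.

66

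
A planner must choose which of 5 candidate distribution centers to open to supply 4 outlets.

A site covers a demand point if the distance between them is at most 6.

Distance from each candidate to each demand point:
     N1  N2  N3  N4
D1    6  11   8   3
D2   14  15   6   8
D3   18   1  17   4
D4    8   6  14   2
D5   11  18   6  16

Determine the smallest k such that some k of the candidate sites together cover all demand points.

3

Coverage sets (demand points within 6 of each site):
  D1: {N1, N4}
  D2: {N3}
  D3: {N2, N4}
  D4: {N2, N4}
  D5: {N3}
No 2 sites suffice: every size-2 union leaves at least one demand point uncovered.
But {D1, D2, D3} covers everything, so the minimum is 3.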